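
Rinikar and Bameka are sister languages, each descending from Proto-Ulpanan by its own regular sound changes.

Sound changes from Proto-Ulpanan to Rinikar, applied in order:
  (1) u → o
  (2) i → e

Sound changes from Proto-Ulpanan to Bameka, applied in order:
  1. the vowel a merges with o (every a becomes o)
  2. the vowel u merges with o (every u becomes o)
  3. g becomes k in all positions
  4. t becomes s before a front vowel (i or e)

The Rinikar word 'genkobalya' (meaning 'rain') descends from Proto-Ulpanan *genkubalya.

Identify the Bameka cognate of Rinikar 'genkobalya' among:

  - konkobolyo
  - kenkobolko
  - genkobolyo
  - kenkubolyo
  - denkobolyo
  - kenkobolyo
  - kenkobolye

Bameka: *genkubalya > genkubolyo > genkobolyo > kenkobolyo  (by vowel merger, vowel merger, unconditioned shift)
Only 'kenkobolyo' matches the regular Bameka development of *genkubalya.

kenkobolyo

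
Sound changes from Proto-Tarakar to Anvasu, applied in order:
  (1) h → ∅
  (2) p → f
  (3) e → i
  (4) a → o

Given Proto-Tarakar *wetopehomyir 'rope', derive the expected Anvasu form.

Anvasu: *wetopehomyir > wetopeomyir > wetofeomyir > witofiomyir  (by h-loss, unconditioned shift, vowel merger)

witofiomyir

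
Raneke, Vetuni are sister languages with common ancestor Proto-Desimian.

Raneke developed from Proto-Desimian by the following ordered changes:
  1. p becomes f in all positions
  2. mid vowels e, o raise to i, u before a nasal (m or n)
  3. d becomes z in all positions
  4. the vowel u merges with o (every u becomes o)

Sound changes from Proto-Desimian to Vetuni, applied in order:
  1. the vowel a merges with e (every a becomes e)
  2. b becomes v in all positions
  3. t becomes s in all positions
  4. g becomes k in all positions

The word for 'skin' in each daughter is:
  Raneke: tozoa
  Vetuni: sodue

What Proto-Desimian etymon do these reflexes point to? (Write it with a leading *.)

*todua

Position 1: Raneke has t, Vetuni has s. Raneke preserves t here (none of its changes turn any other segment into t), so the proto-segment is *t.
Position 3: Raneke has z, Vetuni has d. Vetuni preserves d here (none of its changes turn any other segment into d), so the proto-segment is *d.
Position 4: Raneke has o, Vetuni has u. Vetuni preserves u here (none of its changes turn any other segment into u), so the proto-segment is *u.
This points to *todua. Verify forward in each daughter:
Raneke: *todua > tozua > tozoa  (by unconditioned shift, vowel merger)
Vetuni: *todua
  todua → todue   [vowel merger]
  todue (rule 2 does not apply)
  todue → sodue   [unconditioned shift]
  sodue (rule 4 does not apply)
  giving Vetuni sodue.
Only *todua yields all of Raneke tozoa, Vetuni sodue.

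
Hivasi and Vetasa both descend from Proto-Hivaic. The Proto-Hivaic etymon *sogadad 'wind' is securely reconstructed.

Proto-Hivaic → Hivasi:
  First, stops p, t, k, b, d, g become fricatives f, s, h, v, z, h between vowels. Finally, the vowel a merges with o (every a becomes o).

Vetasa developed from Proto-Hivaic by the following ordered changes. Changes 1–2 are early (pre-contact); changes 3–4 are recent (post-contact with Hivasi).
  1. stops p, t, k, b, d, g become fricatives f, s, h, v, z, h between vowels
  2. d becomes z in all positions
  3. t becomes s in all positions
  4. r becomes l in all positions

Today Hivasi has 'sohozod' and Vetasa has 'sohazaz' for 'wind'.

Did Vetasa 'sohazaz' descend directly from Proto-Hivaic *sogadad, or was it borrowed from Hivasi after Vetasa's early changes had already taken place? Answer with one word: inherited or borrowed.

If inherited, *sogadad would pass through all of Vetasa's changes:
Vetasa: start from *sogadad.
  rule 1 (intervocalic lenition): sogadad → sohazad
  rule 2 (unconditioned shift): sohazad → sohazaz
  rule 3: no change — sohazaz
  rule 4: no change — sohazaz
  ⇒ Vetasa sohazaz
If borrowed from Hivasi 'sohozod' after the early changes, it would undergo only the recent ones:
  rule 3 (unconditioned shift): no change (sohozod)
  rule 4 (unconditioned shift): no change (sohozod)
  ⇒ as a loan: sohozod
Vetasa 'sohazaz' matches the inherited outcome exactly, so it is an inherited cognate, not a loan.

inherited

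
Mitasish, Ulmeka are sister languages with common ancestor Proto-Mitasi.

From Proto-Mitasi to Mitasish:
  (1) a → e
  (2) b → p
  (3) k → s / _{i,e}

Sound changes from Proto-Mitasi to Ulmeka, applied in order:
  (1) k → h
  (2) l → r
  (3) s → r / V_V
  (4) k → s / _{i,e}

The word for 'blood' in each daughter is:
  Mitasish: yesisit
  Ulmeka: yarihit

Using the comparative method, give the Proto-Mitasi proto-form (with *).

*yasikit

Position 2: Mitasish has e, Ulmeka has a. Ulmeka preserves a here (none of its changes turn any other segment into a), so the proto-segment is *a.
Position 5: Mitasish has s, Ulmeka has h. Taking the neighbouring segments as reconstructed: Mitasish s could go back to *k or *s; Ulmeka h could go back to *k or *h — the one source consistent with every daughter is *k.
Verify the candidate proto-form against each daughter:
Mitasish: *yasikit
  yasikit → yesikit   [vowel merger]
  yesikit (rule 2 does not apply)
  yesikit → yesisit   [palatalisation]
  giving Mitasish yesisit.
Ulmeka: *yasikit
  yasikit → yasihit   [unconditioned shift]
  yasihit (rule 2 does not apply)
  yasihit → yarihit   [rhotacism]
  yarihit (rule 4 does not apply)
  giving Ulmeka yarihit.
Only *yasikit yields all of Mitasish yesisit, Ulmeka yarihit.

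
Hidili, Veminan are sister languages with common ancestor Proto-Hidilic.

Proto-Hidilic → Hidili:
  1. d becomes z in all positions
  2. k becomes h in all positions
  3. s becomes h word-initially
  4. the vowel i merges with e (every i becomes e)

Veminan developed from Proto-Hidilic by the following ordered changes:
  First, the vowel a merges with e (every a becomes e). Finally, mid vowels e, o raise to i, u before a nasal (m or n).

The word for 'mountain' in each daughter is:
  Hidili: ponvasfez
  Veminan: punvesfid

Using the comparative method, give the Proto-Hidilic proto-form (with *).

Position 8: Hidili has e, Veminan has i. Taking the neighbouring segments as reconstructed: Hidili e could go back to *e or *i; Veminan i can only go back to *i — the one source consistent with every daughter is *i.
Position 2: Hidili has o, Veminan has u. Hidili preserves o here (none of its changes turn any other segment into o), so the proto-segment is *o.
Position 5: Hidili has a, Veminan has e. Hidili preserves a here (none of its changes turn any other segment into a), so the proto-segment is *a.
Continuing position by position gives *ponvasfid; check it forward:
Hidili: *ponvasfid
  ponvasfid → ponvasfiz   [unconditioned shift]
  ponvasfiz (rule 2 does not apply)
  ponvasfiz (rule 3 does not apply)
  ponvasfiz → ponvasfez   [vowel merger]
  giving Hidili ponvasfez.
Veminan: *ponvasfid > ponvesfid > punvesfid  (by vowel merger, pre-nasal raising)
*ponvasfid is the unique common source.

*ponvasfid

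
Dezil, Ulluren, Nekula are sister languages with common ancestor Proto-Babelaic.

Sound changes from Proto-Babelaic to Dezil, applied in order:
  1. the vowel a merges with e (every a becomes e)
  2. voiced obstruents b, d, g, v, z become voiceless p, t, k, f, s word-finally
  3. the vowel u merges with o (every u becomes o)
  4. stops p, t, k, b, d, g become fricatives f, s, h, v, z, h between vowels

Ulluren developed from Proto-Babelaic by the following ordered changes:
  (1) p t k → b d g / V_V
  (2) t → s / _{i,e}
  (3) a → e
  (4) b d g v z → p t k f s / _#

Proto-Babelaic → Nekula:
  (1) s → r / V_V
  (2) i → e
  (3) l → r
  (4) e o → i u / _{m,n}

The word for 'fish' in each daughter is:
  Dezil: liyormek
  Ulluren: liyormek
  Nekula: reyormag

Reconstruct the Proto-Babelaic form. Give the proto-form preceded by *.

Position 1: Dezil has l, Ulluren has l, Nekula has r. Dezil preserves l here (none of its changes turn any other segment into l), so the proto-segment is *l.
Position 2: Dezil has i, Ulluren has i, Nekula has e. Dezil preserves i here (none of its changes turn any other segment into i), so the proto-segment is *i.
Position 7: Dezil has e, Ulluren has e, Nekula has a. Nekula preserves a here (none of its changes turn any other segment into a), so the proto-segment is *a.
This points to *liyormag. Verify forward in each daughter:
Dezil: start from *liyormag.
  rule 1 (vowel merger): liyormag → liyormeg
  rule 2 (final devoicing): liyormeg → liyormek
  rule 3: no change — liyormek
  rule 4: no change — liyormek
  ⇒ Dezil liyormek
Ulluren: start from *liyormag.
  rule 1: no change — liyormag
  rule 2: no change — liyormag
  rule 3 (vowel merger): liyormag → liyormeg
  rule 4 (final devoicing): liyormeg → liyormek
  ⇒ Ulluren liyormek
Nekula: *liyormag > leyormag > reyormag  (by vowel merger, unconditioned shift)
Only *liyormag yields all of Dezil liyormek, Ulluren liyormek, Nekula reyormag.

*liyormag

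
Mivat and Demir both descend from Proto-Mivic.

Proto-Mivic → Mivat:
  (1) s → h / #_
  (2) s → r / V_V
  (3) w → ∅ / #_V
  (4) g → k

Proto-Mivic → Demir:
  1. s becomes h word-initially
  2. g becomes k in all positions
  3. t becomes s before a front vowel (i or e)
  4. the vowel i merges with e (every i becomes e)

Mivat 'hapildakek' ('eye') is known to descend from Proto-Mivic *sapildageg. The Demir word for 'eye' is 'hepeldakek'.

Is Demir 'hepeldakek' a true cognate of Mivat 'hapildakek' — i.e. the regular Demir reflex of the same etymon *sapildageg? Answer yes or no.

no

Derive the expected Demir reflex of *sapildageg:
Demir: *sapildageg
  sapildageg → hapildageg   [debuccalisation]
  hapildageg → hapildakek   [unconditioned shift]
  hapildakek (rule 3 does not apply)
  hapildakek → hapeldakek   [vowel merger]
  giving Demir hapeldakek.
The regular Demir reflex would be 'hapeldakek', but the attested form is 'hepeldakek'. The correspondence is irregular, so they are not cognates (the Demir form has a different source).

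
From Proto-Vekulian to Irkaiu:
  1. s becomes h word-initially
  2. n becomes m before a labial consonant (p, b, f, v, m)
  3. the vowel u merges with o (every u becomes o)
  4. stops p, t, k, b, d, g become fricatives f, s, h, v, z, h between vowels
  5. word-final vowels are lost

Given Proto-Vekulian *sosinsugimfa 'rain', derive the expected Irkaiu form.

hosinsohimf

Irkaiu: *sosinsugimfa > hosinsugimfa > hosinsogimfa > hosinsohimfa > hosinsohimf  (by debuccalisation, vowel merger, intervocalic lenition, apocope)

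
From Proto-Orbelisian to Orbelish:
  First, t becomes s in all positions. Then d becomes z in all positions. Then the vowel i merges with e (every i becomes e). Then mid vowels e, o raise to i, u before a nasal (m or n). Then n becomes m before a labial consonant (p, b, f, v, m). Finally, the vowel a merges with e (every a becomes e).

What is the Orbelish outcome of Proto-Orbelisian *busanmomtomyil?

Orbelish: *busanmomtomyil > busanmomsomyil > busanmomsomyel > busanmumsumyel > busammumsumyel > busemmumsumyel  (by unconditioned shift, vowel merger, pre-nasal raising, nasal place assimilation, vowel merger)

busemmumsumyel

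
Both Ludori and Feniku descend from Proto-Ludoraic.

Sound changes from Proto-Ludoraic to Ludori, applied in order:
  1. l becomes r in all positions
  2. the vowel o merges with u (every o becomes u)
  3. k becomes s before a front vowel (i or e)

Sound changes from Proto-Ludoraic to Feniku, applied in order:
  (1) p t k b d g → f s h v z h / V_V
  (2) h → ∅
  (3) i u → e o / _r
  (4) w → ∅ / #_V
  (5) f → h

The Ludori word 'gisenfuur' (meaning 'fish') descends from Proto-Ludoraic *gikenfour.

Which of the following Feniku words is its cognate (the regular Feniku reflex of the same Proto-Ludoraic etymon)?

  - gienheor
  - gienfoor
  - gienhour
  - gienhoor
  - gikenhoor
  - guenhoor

gienhoor

Feniku: *gikenfour > gihenfour > gienfour > gienfoor > gienhoor  (by intervocalic lenition, h-loss, pre-rhotic lowering, unconditioned shift)
Only 'gienhoor' matches the regular Feniku development of *gikenfour.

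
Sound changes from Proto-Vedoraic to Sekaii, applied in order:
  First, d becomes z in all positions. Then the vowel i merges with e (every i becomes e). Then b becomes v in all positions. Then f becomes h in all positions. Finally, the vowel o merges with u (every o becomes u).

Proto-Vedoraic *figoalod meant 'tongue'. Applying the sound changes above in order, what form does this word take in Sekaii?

hegualuz

Sekaii: start from *figoalod.
  rule 1 (unconditioned shift): figoalod → figoaloz
  rule 2 (vowel merger): figoaloz → fegoaloz
  rule 3: no change — fegoaloz
  rule 4 (unconditioned shift): fegoaloz → hegoaloz
  rule 5 (vowel merger): hegoaloz → hegualuz
  ⇒ Sekaii hegualuz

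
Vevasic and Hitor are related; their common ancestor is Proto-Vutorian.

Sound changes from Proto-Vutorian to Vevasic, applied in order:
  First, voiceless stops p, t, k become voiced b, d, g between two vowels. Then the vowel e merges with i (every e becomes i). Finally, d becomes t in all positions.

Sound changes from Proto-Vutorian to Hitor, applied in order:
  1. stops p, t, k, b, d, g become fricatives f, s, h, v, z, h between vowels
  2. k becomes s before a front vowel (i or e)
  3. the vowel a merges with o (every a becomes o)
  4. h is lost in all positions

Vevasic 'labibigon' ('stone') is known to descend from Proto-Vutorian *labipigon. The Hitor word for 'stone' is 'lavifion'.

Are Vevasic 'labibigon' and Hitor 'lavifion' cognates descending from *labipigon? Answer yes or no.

Derive the expected Hitor reflex of *labipigon:
Hitor: start from *labipigon.
  rule 1 (intervocalic lenition): labipigon → lavifihon
  rule 2: no change — lavifihon
  rule 3 (vowel merger): lavifihon → lovifihon
  rule 4 (h-loss): lovifihon → lovifion
  ⇒ Hitor lovifion
The regular Hitor reflex would be 'lovifion', but the attested form is 'lavifion'. The correspondence is irregular, so they are not cognates (the Hitor form has a different source).

no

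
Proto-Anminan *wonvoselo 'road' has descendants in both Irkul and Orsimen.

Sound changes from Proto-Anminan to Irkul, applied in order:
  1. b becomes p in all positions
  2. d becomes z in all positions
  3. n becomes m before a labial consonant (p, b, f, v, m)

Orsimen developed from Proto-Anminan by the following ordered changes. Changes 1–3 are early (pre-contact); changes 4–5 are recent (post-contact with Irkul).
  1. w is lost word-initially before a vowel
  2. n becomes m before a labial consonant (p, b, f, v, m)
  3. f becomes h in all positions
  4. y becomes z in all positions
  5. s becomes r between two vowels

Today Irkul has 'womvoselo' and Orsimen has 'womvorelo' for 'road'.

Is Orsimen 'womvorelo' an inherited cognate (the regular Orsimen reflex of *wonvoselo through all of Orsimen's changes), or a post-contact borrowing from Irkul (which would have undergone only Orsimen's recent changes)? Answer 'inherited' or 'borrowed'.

If inherited, *wonvoselo would pass through all of Orsimen's changes:
Orsimen: start from *wonvoselo.
  rule 1 (glide loss): wonvoselo → onvoselo
  rule 2 (nasal place assimilation): onvoselo → omvoselo
  rule 3: no change — omvoselo
  rule 4: no change — omvoselo
  rule 5 (rhotacism): omvoselo → omvorelo
  ⇒ Orsimen omvorelo
If borrowed from Irkul 'womvoselo' after the early changes, it would undergo only the recent ones:
  rule 4 (unconditioned shift): no change (womvoselo)
  rule 5 (rhotacism): womvoselo → womvorelo
  ⇒ as a loan: womvorelo
Orsimen 'womvorelo' matches the loan outcome 'womvorelo', not the inherited 'omvorelo' — it skipped the early Orsimen changes, so it was borrowed from Irkul.

borrowed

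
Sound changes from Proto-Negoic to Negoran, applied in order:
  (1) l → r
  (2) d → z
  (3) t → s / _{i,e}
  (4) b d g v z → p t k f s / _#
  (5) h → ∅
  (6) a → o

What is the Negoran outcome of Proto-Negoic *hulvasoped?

Negoran: *hulvasoped
  hulvasoped → hurvasoped   [unconditioned shift]
  hurvasoped → hurvasopez   [unconditioned shift]
  hurvasopez (rule 3 does not apply)
  hurvasopez → hurvasopes   [final devoicing]
  hurvasopes → urvasopes   [h-loss]
  urvasopes → urvosopes   [vowel merger]
  giving Negoran urvosopes.

urvosopes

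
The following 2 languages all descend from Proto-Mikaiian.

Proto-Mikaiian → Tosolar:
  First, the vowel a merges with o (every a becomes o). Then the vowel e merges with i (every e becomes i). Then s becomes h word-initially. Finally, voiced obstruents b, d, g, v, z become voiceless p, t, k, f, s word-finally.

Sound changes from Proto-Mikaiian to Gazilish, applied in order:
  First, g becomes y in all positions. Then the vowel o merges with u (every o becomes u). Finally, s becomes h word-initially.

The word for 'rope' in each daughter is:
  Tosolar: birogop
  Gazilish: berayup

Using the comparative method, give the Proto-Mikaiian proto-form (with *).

Position 2: Tosolar has i, Gazilish has e. Gazilish preserves e here (none of its changes turn any other segment into e), so the proto-segment is *e.
Position 4: Tosolar has o, Gazilish has a. Gazilish preserves a here (none of its changes turn any other segment into a), so the proto-segment is *a.
Position 5: Tosolar has g, Gazilish has y. Tosolar preserves g here (none of its changes turn any other segment into g), so the proto-segment is *g.
Continuing position by position gives *beragop; check it forward:
Tosolar: start from *beragop.
  rule 1 (vowel merger): beragop → berogop
  rule 2 (vowel merger): berogop → birogop
  rule 3: no change — birogop
  rule 4: no change — birogop
  ⇒ Tosolar birogop
Gazilish: *beragop > berayop > berayup  (by unconditioned shift, vowel merger)
No other proto-form is consistent with every reflex, so the reconstruction is *beragop.

*beragop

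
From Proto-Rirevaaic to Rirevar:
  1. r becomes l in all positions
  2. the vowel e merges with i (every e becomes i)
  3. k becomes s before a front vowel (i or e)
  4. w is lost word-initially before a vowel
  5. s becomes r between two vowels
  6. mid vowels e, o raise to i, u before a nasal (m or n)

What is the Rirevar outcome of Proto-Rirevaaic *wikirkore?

Rirevar: *wikirkore > wikilkole > wikilkoli > wisilkoli > isilkoli > irilkoli  (by unconditioned shift, vowel merger, palatalisation, glide loss, rhotacism)

irilkoli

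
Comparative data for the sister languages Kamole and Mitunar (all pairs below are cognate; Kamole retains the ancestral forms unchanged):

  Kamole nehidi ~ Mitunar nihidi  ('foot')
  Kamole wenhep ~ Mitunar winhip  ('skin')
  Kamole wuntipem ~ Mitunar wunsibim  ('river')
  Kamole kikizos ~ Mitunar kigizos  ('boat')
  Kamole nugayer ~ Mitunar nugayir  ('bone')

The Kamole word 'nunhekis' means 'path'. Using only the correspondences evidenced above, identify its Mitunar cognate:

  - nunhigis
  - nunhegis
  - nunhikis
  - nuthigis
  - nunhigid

nunhigis

nehidi ~ nihidi — Kamole e corresponds to Mitunar i after a consonant, before a consonant other than r, m, n, p, b, f, v.
kikizos ~ kigizos — Kamole k corresponds to Mitunar g between vowels (before a front vowel).
Applying these to Kamole 'nunhekis':
  nunhekis → nunhikis   (e→i after a consonant, before a consonant other than r, m, n, p, b, f, v)
  nunhikis → nunhigis   (k→g between vowels (before a front vowel))
So the Mitunar cognate is 'nunhigis'.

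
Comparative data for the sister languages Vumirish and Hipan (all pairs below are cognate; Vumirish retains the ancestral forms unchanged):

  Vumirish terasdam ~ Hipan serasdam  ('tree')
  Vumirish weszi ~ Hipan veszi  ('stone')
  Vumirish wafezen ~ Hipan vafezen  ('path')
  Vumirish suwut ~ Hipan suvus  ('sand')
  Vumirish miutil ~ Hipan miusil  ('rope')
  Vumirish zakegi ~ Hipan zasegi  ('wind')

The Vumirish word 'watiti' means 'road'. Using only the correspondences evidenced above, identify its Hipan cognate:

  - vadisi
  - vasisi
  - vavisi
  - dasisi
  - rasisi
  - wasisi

vasisi

wafezen ~ vafezen — Vumirish w corresponds to Hipan v word-initially before a back vowel.
miutil ~ miusil — Vumirish t corresponds to Hipan s between vowels (before a front vowel).
Applying these to Vumirish 'watiti':
  watiti → vatiti   (w→v word-initially before a back vowel)
  vatiti → vasiti   (t→s between vowels (before a front vowel))
  vasiti → vasisi   (t→s between vowels (before a front vowel))
So the Hipan cognate is 'vasisi'.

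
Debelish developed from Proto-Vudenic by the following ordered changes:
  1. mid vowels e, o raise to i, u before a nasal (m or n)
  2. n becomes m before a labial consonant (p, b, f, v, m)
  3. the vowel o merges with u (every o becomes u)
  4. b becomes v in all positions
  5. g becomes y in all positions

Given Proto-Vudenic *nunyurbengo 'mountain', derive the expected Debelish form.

nunyurvinyu

Debelish: *nunyurbengo > nunyurbingo > nunyurbingu > nunyurvingu > nunyurvinyu  (by pre-nasal raising, vowel merger, unconditioned shift, unconditioned shift)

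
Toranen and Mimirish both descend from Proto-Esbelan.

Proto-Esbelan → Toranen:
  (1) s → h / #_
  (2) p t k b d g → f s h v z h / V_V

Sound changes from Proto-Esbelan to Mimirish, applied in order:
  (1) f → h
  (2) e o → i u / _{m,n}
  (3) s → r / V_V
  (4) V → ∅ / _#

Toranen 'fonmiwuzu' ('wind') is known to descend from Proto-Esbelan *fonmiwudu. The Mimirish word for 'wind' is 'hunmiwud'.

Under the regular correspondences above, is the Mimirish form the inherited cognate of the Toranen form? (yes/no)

yes

Derive the expected Mimirish reflex of *fonmiwudu:
Mimirish: start from *fonmiwudu.
  rule 1 (unconditioned shift): fonmiwudu → honmiwudu
  rule 2 (pre-nasal raising): honmiwudu → hunmiwudu
  rule 3: no change — hunmiwudu
  rule 4 (apocope): hunmiwudu → hunmiwud
  ⇒ Mimirish hunmiwud
Mimirish 'hunmiwud' matches the regular reflex exactly, so the pair is cognate.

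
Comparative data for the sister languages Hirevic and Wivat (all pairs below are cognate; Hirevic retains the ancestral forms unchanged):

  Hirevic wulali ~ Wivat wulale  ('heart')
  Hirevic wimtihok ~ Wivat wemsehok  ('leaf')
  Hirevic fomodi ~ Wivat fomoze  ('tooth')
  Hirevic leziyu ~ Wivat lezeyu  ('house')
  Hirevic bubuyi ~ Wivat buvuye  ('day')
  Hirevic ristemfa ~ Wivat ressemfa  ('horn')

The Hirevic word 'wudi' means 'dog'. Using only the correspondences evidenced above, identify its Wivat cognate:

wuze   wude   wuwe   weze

fomodi ~ fomoze — Hirevic d corresponds to Wivat z between vowels (before a front vowel).
wulali ~ wulale, fomodi ~ fomoze — Hirevic i corresponds to Wivat e word-finally.
Applying these to Hirevic 'wudi':
  wudi → wuzi   (d→z between vowels (before a front vowel))
  wuzi → wuze   (i→e word-finally)
So the Wivat cognate is 'wuze'.

wuze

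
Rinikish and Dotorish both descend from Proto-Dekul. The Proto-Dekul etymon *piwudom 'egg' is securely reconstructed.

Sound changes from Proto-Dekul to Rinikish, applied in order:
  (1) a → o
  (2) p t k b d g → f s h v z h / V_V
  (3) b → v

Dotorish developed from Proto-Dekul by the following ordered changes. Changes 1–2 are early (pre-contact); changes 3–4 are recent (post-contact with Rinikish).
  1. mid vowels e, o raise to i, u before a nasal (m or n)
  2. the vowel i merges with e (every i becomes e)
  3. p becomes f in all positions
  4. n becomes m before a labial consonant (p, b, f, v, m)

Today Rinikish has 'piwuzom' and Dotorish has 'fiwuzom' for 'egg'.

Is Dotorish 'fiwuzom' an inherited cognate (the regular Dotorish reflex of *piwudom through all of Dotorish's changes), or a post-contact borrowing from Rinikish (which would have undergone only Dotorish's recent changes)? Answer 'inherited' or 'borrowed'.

borrowed

If inherited, *piwudom would pass through all of Dotorish's changes:
Dotorish: *piwudom
  piwudom → piwudum   [pre-nasal raising]
  piwudum → pewudum   [vowel merger]
  pewudum → fewudum   [unconditioned shift]
  fewudum (rule 4 does not apply)
  giving Dotorish fewudum.
If borrowed from Rinikish 'piwuzom' after the early changes, it would undergo only the recent ones:
  rule 3 (unconditioned shift): piwuzom → fiwuzom
  rule 4 (nasal place assimilation): no change (fiwuzom)
  ⇒ as a loan: fiwuzom
Dotorish 'fiwuzom' matches the loan outcome 'fiwuzom', not the inherited 'fewudum' — it skipped the early Dotorish changes, so it was borrowed from Rinikish.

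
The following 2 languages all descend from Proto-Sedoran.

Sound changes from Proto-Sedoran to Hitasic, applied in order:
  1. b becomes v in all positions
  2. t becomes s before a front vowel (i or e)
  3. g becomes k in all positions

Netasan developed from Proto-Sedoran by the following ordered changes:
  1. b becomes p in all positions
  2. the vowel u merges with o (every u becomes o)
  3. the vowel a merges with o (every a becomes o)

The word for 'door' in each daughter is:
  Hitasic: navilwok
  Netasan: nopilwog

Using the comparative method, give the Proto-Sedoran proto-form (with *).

*nabilwog

Position 8: Hitasic has k, Netasan has g. Netasan preserves g here (none of its changes turn any other segment into g), so the proto-segment is *g.
Position 2: Hitasic has a, Netasan has o. Hitasic preserves a here (none of its changes turn any other segment into a), so the proto-segment is *a.
Verify the candidate proto-form against each daughter:
Hitasic: start from *nabilwog.
  rule 1 (unconditioned shift): nabilwog → navilwog
  rule 2: no change — navilwog
  rule 3 (unconditioned shift): navilwog → navilwok
  ⇒ Hitasic navilwok
Netasan: *nabilwog
  nabilwog → napilwog   [unconditioned shift]
  napilwog (rule 2 does not apply)
  napilwog → nopilwog   [vowel merger]
  giving Netasan nopilwog.
No other proto-form is consistent with every reflex, so the reconstruction is *nabilwog.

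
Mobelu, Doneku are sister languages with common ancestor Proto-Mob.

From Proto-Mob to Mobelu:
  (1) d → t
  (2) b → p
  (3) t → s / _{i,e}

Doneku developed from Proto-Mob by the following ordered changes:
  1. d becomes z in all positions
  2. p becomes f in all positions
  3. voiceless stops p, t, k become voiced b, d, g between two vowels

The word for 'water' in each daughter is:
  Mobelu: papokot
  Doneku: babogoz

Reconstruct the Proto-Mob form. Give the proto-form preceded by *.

*babokod

Position 3: Mobelu has p, Doneku has b. Doneku preserves b here (none of its changes turn any other segment into b), so the proto-segment is *b.
Position 5: Mobelu has k, Doneku has g. Mobelu preserves k here (none of its changes turn any other segment into k), so the proto-segment is *k.
This points to *babokod. Verify forward in each daughter:
Mobelu: start from *babokod.
  rule 1 (unconditioned shift): babokod → babokot
  rule 2 (unconditioned shift): babokot → papokot
  rule 3: no change — papokot
  ⇒ Mobelu papokot
Doneku: start from *babokod.
  rule 1 (unconditioned shift): babokod → babokoz
  rule 2: no change — babokoz
  rule 3 (intervocalic voicing): babokoz → babogoz
  ⇒ Doneku babogoz
*babokod is the unique common source.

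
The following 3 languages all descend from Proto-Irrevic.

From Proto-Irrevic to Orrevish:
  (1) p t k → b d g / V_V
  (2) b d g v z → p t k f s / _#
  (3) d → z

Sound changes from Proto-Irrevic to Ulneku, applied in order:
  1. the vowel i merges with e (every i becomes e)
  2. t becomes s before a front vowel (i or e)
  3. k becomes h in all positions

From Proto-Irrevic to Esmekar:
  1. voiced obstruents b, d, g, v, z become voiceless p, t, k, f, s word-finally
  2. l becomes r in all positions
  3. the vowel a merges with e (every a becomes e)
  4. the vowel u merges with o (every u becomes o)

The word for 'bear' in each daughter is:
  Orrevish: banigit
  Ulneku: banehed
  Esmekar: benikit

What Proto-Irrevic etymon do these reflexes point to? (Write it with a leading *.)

*banikid

Position 4: Orrevish has i, Ulneku has e, Esmekar has i. Orrevish preserves i here (none of its changes turn any other segment into i), so the proto-segment is *i.
Position 7: Orrevish has t, Ulneku has d, Esmekar has t. Ulneku preserves d here (none of its changes turn any other segment into d), so the proto-segment is *d.
Verify the candidate proto-form against each daughter:
Orrevish: start from *banikid.
  rule 1 (intervocalic voicing): banikid → banigid
  rule 2 (final devoicing): banigid → banigit
  rule 3: no change — banigit
  ⇒ Orrevish banigit
Ulneku: start from *banikid.
  rule 1 (vowel merger): banikid → baneked
  rule 2: no change — baneked
  rule 3 (unconditioned shift): baneked → banehed
  ⇒ Ulneku banehed
Esmekar: start from *banikid.
  rule 1 (final devoicing): banikid → banikit
  rule 2: no change — banikit
  rule 3 (vowel merger): banikit → benikit
  rule 4: no change — benikit
  ⇒ Esmekar benikit
*banikid is the unique common source.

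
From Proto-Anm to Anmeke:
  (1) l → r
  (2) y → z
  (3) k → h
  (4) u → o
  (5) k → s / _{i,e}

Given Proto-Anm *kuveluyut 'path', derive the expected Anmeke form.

Anmeke: *kuveluyut
  kuveluyut → kuveruyut   [unconditioned shift]
  kuveruyut → kuveruzut   [unconditioned shift]
  kuveruzut → huveruzut   [unconditioned shift]
  huveruzut → hoverozot   [vowel merger]
  hoverozot (rule 5 does not apply)
  giving Anmeke hoverozot.

hoverozot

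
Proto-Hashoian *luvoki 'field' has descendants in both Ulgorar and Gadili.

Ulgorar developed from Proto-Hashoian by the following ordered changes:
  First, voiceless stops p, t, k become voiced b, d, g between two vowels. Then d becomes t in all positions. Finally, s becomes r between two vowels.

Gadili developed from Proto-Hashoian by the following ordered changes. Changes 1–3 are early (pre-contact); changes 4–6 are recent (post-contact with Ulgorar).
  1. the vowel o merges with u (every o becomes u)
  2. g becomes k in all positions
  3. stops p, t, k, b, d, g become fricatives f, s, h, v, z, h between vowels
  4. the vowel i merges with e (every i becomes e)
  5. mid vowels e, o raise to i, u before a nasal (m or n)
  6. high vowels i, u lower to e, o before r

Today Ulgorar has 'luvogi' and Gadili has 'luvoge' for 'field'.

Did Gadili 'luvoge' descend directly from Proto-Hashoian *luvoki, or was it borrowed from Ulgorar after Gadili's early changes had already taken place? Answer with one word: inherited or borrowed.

If inherited, *luvoki would pass through all of Gadili's changes:
Gadili: *luvoki
  luvoki → luvuki   [vowel merger]
  luvuki (rule 2 does not apply)
  luvuki → luvuhi   [intervocalic lenition]
  luvuhi → luvuhe   [vowel merger]
  luvuhe (rule 5 does not apply)
  luvuhe (rule 6 does not apply)
  giving Gadili luvuhe.
If borrowed from Ulgorar 'luvogi' after the early changes, it would undergo only the recent ones:
  rule 4 (vowel merger): luvogi → luvoge
  rule 5 (pre-nasal raising): no change (luvoge)
  rule 6 (pre-rhotic lowering): no change (luvoge)
  ⇒ as a loan: luvoge
Gadili 'luvoge' matches the loan outcome 'luvoge', not the inherited 'luvuhe' — it skipped the early Gadili changes, so it was borrowed from Ulgorar.

borrowed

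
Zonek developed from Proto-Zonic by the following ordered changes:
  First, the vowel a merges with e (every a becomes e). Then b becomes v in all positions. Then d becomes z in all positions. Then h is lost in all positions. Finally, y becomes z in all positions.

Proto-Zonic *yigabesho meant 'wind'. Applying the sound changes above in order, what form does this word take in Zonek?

zigeveso

Zonek: start from *yigabesho.
  rule 1 (vowel merger): yigabesho → yigebesho
  rule 2 (unconditioned shift): yigebesho → yigevesho
  rule 3: no change — yigevesho
  rule 4 (h-loss): yigevesho → yigeveso
  rule 5 (unconditioned shift): yigeveso → zigeveso
  ⇒ Zonek zigeveso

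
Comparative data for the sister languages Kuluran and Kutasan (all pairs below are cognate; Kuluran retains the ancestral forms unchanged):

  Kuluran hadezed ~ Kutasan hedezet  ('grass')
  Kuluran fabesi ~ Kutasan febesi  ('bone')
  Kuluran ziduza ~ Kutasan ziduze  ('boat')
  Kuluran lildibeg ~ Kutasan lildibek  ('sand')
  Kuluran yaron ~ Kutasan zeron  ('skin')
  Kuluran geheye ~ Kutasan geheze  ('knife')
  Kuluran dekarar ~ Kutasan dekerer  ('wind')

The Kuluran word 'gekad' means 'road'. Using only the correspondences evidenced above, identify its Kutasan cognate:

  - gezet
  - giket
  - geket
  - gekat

geket

hadezed ~ hedezet — Kuluran a corresponds to Kutasan e after a consonant, before a consonant other than r, m, n, p, b, f, v.
hadezed ~ hedezet — Kuluran d corresponds to Kutasan t word-finally.
Applying these to Kuluran 'gekad':
  gekad → geked   (a→e after a consonant, before a consonant other than r, m, n, p, b, f, v)
  geked → geket   (d→t word-finally)
So the Kutasan cognate is 'geket'.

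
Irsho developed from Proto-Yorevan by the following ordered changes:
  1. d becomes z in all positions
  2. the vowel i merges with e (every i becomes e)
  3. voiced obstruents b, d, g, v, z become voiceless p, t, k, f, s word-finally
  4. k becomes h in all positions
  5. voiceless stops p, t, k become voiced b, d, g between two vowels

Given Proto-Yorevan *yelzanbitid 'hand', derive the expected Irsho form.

yelzanbedes

Irsho: start from *yelzanbitid.
  rule 1 (unconditioned shift): yelzanbitid → yelzanbitiz
  rule 2 (vowel merger): yelzanbitiz → yelzanbetez
  rule 3 (final devoicing): yelzanbetez → yelzanbetes
  rule 4: no change — yelzanbetes
  rule 5 (intervocalic voicing): yelzanbetes → yelzanbedes
  ⇒ Irsho yelzanbedes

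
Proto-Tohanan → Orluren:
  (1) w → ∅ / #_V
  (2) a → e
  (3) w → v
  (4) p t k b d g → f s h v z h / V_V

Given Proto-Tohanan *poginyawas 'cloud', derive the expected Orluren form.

Orluren: start from *poginyawas.
  rule 1: no change — poginyawas
  rule 2 (vowel merger): poginyawas → poginyewes
  rule 3 (unconditioned shift): poginyewes → poginyeves
  rule 4 (intervocalic lenition): poginyeves → pohinyeves
  ⇒ Orluren pohinyeves

pohinyeves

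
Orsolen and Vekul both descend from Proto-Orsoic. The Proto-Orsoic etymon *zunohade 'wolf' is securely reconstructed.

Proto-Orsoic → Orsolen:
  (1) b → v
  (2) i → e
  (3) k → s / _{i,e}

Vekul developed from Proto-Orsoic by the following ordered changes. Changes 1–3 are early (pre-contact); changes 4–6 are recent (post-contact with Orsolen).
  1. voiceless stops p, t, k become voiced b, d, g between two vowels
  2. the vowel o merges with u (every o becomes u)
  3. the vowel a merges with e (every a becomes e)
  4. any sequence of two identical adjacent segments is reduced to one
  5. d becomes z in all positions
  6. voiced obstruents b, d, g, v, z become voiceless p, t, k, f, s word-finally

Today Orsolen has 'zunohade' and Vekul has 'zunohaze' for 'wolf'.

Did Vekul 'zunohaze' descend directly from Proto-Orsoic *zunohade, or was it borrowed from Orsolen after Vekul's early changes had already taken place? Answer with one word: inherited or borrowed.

borrowed

If inherited, *zunohade would pass through all of Vekul's changes:
Vekul: *zunohade
  zunohade (rule 1 does not apply)
  zunohade → zunuhade   [vowel merger]
  zunuhade → zunuhede   [vowel merger]
  zunuhede (rule 4 does not apply)
  zunuhede → zunuheze   [unconditioned shift]
  zunuheze (rule 6 does not apply)
  giving Vekul zunuheze.
If borrowed from Orsolen 'zunohade' after the early changes, it would undergo only the recent ones:
  rule 4 (degemination): no change (zunohade)
  rule 5 (unconditioned shift): zunohade → zunohaze
  rule 6 (final devoicing): no change (zunohaze)
  ⇒ as a loan: zunohaze
Vekul 'zunohaze' matches the loan outcome 'zunohaze', not the inherited 'zunuheze' — it skipped the early Vekul changes, so it was borrowed from Orsolen.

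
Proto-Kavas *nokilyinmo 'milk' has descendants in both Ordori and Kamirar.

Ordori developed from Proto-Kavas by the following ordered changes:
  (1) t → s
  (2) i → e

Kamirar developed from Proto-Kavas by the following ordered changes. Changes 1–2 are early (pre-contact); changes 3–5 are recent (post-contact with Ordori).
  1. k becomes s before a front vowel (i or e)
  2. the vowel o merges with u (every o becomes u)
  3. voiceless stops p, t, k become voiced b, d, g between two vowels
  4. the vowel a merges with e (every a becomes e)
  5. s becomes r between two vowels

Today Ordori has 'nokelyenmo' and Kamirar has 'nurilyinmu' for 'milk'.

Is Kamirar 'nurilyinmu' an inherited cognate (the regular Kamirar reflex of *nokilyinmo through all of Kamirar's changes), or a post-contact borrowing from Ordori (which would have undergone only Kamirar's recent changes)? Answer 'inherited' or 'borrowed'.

If inherited, *nokilyinmo would pass through all of Kamirar's changes:
Kamirar: *nokilyinmo > nosilyinmo > nusilyinmu > nurilyinmu  (by palatalisation, vowel merger, rhotacism)
If borrowed from Ordori 'nokelyenmo' after the early changes, it would undergo only the recent ones:
  rule 3 (intervocalic voicing): nokelyenmo → nogelyenmo
  rule 4 (vowel merger): no change (nogelyenmo)
  rule 5 (rhotacism): no change (nogelyenmo)
  ⇒ as a loan: nogelyenmo
Kamirar 'nurilyinmu' matches the inherited outcome exactly, so it is an inherited cognate, not a loan.

inherited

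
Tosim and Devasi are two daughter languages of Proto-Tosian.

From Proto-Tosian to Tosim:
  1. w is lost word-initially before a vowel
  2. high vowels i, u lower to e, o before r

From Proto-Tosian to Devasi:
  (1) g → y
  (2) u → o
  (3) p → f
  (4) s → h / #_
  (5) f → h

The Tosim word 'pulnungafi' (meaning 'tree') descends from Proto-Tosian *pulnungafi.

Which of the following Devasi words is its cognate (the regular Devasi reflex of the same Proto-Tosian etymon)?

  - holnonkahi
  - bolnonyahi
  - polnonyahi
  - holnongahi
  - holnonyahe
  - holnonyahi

Devasi: start from *pulnungafi.
  rule 1 (unconditioned shift): pulnungafi → pulnunyafi
  rule 2 (vowel merger): pulnunyafi → polnonyafi
  rule 3 (unconditioned shift): polnonyafi → folnonyafi
  rule 4: no change — folnonyafi
  rule 5 (unconditioned shift): folnonyafi → holnonyahi
  ⇒ Devasi holnonyahi
Among the options, 'holnonyahi' alone shows every Devasi change applied in order.

holnonyahi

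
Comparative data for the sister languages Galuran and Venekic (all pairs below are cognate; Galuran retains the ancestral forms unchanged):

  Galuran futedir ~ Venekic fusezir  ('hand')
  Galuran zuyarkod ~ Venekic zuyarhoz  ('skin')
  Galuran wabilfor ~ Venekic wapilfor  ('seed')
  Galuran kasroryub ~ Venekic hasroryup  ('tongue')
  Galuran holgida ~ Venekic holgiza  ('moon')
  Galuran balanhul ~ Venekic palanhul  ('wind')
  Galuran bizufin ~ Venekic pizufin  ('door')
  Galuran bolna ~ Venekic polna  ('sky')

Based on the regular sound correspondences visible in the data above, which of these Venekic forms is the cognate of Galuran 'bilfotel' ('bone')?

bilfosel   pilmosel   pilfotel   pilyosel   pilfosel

bizufin ~ pizufin — Galuran b corresponds to Venekic p word-initially before a front vowel.
futedir ~ fusezir — Galuran t corresponds to Venekic s between vowels (before a front vowel).
Applying these to Galuran 'bilfotel':
  bilfotel → pilfotel   (b→p word-initially before a front vowel)
  pilfotel → pilfosel   (t→s between vowels (before a front vowel))
So the Venekic cognate is 'pilfosel'.

pilfosel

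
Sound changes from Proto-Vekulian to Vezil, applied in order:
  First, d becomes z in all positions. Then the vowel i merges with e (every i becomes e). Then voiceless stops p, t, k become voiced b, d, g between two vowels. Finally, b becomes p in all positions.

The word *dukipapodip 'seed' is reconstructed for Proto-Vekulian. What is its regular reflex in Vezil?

zugepapozep

Vezil: *dukipapodip
  dukipapodip → zukipapozip   [unconditioned shift]
  zukipapozip → zukepapozep   [vowel merger]
  zukepapozep → zugebabozep   [intervocalic voicing]
  zugebabozep → zugepapozep   [unconditioned shift]
  giving Vezil zugepapozep.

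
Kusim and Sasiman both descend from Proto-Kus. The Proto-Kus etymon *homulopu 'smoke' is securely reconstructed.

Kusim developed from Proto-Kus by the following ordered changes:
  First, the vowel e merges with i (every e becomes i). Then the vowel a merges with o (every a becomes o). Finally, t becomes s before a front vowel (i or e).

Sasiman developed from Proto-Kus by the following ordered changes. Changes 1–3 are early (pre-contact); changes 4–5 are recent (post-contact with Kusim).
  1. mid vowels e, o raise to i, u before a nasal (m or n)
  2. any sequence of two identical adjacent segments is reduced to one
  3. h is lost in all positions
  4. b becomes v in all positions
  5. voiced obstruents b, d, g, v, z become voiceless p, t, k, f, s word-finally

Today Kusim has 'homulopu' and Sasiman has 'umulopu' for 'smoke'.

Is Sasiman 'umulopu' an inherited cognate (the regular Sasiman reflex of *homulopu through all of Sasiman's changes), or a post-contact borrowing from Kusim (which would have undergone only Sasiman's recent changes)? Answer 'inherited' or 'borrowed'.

inherited

If inherited, *homulopu would pass through all of Sasiman's changes:
Sasiman: *homulopu
  homulopu → humulopu   [pre-nasal raising]
  humulopu (rule 2 does not apply)
  humulopu → umulopu   [h-loss]
  umulopu (rule 4 does not apply)
  umulopu (rule 5 does not apply)
  giving Sasiman umulopu.
If borrowed from Kusim 'homulopu' after the early changes, it would undergo only the recent ones:
  rule 4 (unconditioned shift): no change (homulopu)
  rule 5 (final devoicing): no change (homulopu)
  ⇒ as a loan: homulopu
Sasiman 'umulopu' matches the inherited outcome exactly, so it is an inherited cognate, not a loan.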